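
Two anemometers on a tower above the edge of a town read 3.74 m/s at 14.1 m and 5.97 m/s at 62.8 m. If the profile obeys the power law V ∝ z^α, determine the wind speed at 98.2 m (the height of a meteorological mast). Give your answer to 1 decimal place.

6.9 m/s

First find α: α = ln(V₂/V₁)/ln(z₂/z₁) = ln(5.97/3.74)/ln(62.8/14.1) = 0.46766/1.49378 = 0.3131
Extrapolate from 62.8 m to 98.2 m: V₃ = 5.97 × (98.2/62.8)^0.3131 = 5.97 × 1.1502 = 6.8669 m/s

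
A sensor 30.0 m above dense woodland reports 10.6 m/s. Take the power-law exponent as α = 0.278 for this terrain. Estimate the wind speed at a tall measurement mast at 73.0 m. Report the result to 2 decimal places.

Power-law profile: V₂ = V₁ · (z₂/z₁)^α
V₂ = 10.6 × (73.0/30.0)^0.278 = 10.6 × (2.4333)^0.278
    = 10.6 × 1.2805 = 13.5728 m/s

13.57 m/s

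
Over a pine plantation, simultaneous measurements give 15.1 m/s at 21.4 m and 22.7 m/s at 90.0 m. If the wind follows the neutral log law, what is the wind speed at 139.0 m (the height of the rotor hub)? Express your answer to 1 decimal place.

25.0 m/s

Log law: V ∝ ln(z/z₀). From the pair, with r = V₁/V₂ = 0.66520,
ln z₀ = (ln z₁ − r·ln z₂)/(1 − r) = (3.0634 − 0.66520×4.4998)/0.33480 = 0.2095 → z₀ = 1.233 m
V₃ = V₁ · ln(z₃/z₀)/ln(z₁/z₀) = 15.1 × 4.7250/2.8539 = 24.9998 m/s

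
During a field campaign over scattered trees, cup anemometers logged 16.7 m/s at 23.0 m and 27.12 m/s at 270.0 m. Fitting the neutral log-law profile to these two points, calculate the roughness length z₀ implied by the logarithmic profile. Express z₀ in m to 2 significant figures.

z₀ ≈ 0.44 m

Log law: V(z) ∝ ln(z/z₀). With r = V₁/V₂ = 16.7/27.12 = 0.61578,
r · ln(z₂/z₀) = ln(z₁/z₀) ⇒ ln z₀ = (ln z₁ − r·ln z₂)/(1 − r)
ln z₀ = (3.13549 − 0.61578×5.59842) / 0.38422 = -0.8118
z₀ = exp(-0.8118) = 0.4441 m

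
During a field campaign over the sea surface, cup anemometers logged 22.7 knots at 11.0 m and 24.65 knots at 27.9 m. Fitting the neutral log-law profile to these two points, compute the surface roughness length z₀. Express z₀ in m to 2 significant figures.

Log law: V(z) ∝ ln(z/z₀). With r = V₁/V₂ = 22.7/24.65 = 0.92089,
r · ln(z₂/z₀) = ln(z₁/z₀) ⇒ ln z₀ = (ln z₁ − r·ln z₂)/(1 − r)
ln z₀ = (2.39790 − 0.92089×3.32863) / 0.07911 = -8.4368
z₀ = exp(-8.4368) = 0.0002167 m

z₀ ≈ 0.00022 m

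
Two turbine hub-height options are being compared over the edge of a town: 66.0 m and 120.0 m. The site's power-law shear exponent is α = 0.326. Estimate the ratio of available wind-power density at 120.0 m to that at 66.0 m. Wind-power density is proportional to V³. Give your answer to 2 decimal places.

1.79

Speed ratio: V_B/V_A = (z_B/z_A)^α = (120.0/66.0)^0.326 = (1.8182)^0.326 = 1.21518
Power-density ratio: P_B/P_A = (V_B/V_A)³ = (1.21518)³ = 1.79442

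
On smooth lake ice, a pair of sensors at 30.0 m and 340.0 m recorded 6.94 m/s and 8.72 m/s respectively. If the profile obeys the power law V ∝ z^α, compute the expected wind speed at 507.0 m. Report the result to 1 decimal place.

First find α: α = ln(V₂/V₁)/ln(z₂/z₁) = ln(8.72/6.94)/ln(340.0/30.0) = 0.22832/2.42775 = 0.0940
Extrapolate from 340.0 m to 507.0 m: V₃ = 8.72 × (507.0/340.0)^0.0940 = 8.72 × 1.0383 = 9.0539 m/s

9.1 m/s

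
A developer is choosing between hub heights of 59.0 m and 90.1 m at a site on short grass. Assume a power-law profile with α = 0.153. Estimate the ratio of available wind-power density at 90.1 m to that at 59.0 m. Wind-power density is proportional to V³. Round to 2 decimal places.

1.21

Speed ratio: V_B/V_A = (z_B/z_A)^α = (90.1/59.0)^0.153 = (1.5271)^0.153 = 1.06692
Power-density ratio: P_B/P_A = (V_B/V_A)³ = (1.06692)³ = 1.21450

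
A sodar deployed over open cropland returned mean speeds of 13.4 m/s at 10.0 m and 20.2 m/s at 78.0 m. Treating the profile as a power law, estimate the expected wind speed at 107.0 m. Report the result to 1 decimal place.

First find α: α = ln(V₂/V₁)/ln(z₂/z₁) = ln(20.2/13.4)/ln(78.0/10.0) = 0.41043/2.05412 = 0.1998
Extrapolate from 78.0 m to 107.0 m: V₃ = 20.2 × (107.0/78.0)^0.1998 = 20.2 × 1.0652 = 21.5170 m/s

21.5 m/s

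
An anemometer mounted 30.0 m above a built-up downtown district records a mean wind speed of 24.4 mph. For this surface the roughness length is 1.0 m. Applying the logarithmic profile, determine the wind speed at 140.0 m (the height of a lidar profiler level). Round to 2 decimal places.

Log law: V(z) ∝ ln(z/z₀), so V₂/V₁ = ln(z₂/z₀) / ln(z₁/z₀).
ln(140.0/1.0) = 4.9416, ln(30.0/1.0) = 3.4012
V₂ = 24.4 × 4.9416/3.4012 = 24.4 × 1.4529 = 35.4511 mph

35.45 mph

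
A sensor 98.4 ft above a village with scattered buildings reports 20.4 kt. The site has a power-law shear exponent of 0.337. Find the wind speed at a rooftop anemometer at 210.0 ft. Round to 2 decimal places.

26.34 kt

Power-law profile: V₂ = V₁ · (z₂/z₁)^α
V₂ = 20.4 × (210.0/98.4)^0.337 = 20.4 × (2.1341)^0.337
    = 20.4 × 1.2911 = 26.3378 kt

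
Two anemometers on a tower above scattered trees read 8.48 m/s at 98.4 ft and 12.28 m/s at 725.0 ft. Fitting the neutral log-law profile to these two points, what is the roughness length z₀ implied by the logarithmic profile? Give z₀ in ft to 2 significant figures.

z₀ ≈ 1.1 ft

Log law: V(z) ∝ ln(z/z₀). With r = V₁/V₂ = 8.48/12.28 = 0.69055,
r · ln(z₂/z₀) = ln(z₁/z₀) ⇒ ln z₀ = (ln z₁ − r·ln z₂)/(1 − r)
ln z₀ = (4.58904 − 0.69055×6.58617) / 0.30945 = 0.1323
z₀ = exp(0.1323) = 1.141 ft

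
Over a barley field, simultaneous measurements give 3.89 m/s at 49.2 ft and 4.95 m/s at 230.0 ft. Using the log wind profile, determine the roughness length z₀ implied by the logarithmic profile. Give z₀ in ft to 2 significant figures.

z₀ ≈ 0.17 ft

Log law: V(z) ∝ ln(z/z₀). With r = V₁/V₂ = 3.89/4.95 = 0.78586,
r · ln(z₂/z₀) = ln(z₁/z₀) ⇒ ln z₀ = (ln z₁ − r·ln z₂)/(1 − r)
ln z₀ = (3.89589 − 0.78586×5.43808) / 0.21414 = -1.7636
z₀ = exp(-1.7636) = 0.1714 ft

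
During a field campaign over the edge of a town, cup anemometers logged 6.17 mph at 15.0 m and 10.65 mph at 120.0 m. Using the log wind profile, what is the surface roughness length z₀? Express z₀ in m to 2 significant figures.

Log law: V(z) ∝ ln(z/z₀). With r = V₁/V₂ = 6.17/10.65 = 0.57934,
r · ln(z₂/z₀) = ln(z₁/z₀) ⇒ ln z₀ = (ln z₁ − r·ln z₂)/(1 − r)
ln z₀ = (2.70805 − 0.57934×4.78749) / 0.42066 = -0.1558
z₀ = exp(-0.1558) = 0.8557 m

z₀ ≈ 0.86 m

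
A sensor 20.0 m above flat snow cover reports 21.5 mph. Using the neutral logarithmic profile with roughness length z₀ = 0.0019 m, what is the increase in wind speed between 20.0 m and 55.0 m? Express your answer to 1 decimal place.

Log law: V₂ = V₁ · ln(z₂/z₀)/ln(z₁/z₀) = 21.5 × 10.2732/9.2616 = 23.8483 mph
ΔV = 23.8483 − 21.5 = 2.3483 mph

2.3 mph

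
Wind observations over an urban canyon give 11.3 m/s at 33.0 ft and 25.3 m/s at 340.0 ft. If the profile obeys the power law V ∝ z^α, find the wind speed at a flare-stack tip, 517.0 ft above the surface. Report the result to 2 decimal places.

29.24 m/s

First find α: α = ln(V₂/V₁)/ln(z₂/z₁) = ln(25.3/11.3)/ln(340.0/33.0) = 0.80600/2.33244 = 0.3456
Extrapolate from 340.0 ft to 517.0 ft: V₃ = 25.3 × (517.0/340.0)^0.3456 = 25.3 × 1.1558 = 29.2427 m/s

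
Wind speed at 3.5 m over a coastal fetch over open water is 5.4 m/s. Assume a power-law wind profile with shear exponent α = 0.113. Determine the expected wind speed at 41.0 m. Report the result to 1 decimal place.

Power-law profile: V₂ = V₁ · (z₂/z₁)^α
V₂ = 5.4 × (41.0/3.5)^0.113 = 5.4 × (11.7143)^0.113
    = 5.4 × 1.3206 = 7.1311 m/s

7.1 m/s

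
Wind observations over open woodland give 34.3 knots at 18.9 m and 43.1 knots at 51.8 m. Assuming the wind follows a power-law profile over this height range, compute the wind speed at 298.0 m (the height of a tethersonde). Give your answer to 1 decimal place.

64.1 knots

First find α: α = ln(V₂/V₁)/ln(z₂/z₁) = ln(43.1/34.3)/ln(51.8/18.9) = 0.22838/1.00823 = 0.2265
Extrapolate from 51.8 m to 298.0 m: V₃ = 43.1 × (298.0/51.8)^0.2265 = 43.1 × 1.4864 = 64.0622 knots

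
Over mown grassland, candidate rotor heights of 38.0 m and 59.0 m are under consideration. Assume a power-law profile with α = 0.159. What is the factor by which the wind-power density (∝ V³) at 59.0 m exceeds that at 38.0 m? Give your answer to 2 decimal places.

1.23

Speed ratio: V_B/V_A = (z_B/z_A)^α = (59.0/38.0)^0.159 = (1.5526)^0.159 = 1.07246
Power-density ratio: P_B/P_A = (V_B/V_A)³ = (1.07246)³ = 1.23350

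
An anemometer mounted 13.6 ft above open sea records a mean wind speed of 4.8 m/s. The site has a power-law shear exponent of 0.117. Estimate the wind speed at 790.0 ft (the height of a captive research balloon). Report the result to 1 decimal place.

7.7 m/s

Power-law profile: V₂ = V₁ · (z₂/z₁)^α
V₂ = 4.8 × (790.0/13.6)^0.117 = 4.8 × (58.0882)^0.117
    = 4.8 × 1.6084 = 7.7204 m/s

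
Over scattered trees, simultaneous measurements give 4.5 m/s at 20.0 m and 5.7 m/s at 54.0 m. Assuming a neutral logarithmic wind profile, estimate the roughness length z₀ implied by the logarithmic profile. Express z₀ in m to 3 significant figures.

z₀ ≈ 0.482 m

Log law: V(z) ∝ ln(z/z₀). With r = V₁/V₂ = 4.5/5.7 = 0.78947,
r · ln(z₂/z₀) = ln(z₁/z₀) ⇒ ln z₀ = (ln z₁ − r·ln z₂)/(1 − r)
ln z₀ = (2.99573 − 0.78947×3.98898) / 0.21053 = -0.7290
z₀ = exp(-0.7290) = 0.4824 m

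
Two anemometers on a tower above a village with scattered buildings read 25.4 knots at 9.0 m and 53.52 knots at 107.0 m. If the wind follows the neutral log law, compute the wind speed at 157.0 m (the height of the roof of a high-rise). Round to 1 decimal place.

57.9 knots

Log law: V ∝ ln(z/z₀). From the pair, with r = V₁/V₂ = 0.47459,
ln z₀ = (ln z₁ − r·ln z₂)/(1 − r) = (2.1972 − 0.47459×4.6728)/0.52541 = -0.0389 → z₀ = 0.9618 m
V₃ = V₁ · ln(z₃/z₀)/ln(z₁/z₀) = 25.4 × 5.0952/2.2361 = 57.8752 knots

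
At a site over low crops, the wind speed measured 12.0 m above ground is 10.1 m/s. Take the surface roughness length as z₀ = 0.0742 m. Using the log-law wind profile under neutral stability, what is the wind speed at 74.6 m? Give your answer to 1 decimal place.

13.7 m/s

Log law: V(z) ∝ ln(z/z₀), so V₂/V₁ = ln(z₂/z₀) / ln(z₁/z₀).
ln(74.6/0.0742) = 6.9131, ln(12.0/0.0742) = 5.0859
V₂ = 10.1 × 6.9131/5.0859 = 10.1 × 1.3593 = 13.7287 m/s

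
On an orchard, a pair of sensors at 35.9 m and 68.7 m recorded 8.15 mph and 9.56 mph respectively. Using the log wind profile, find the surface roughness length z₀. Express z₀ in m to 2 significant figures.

z₀ ≈ 0.84 m

Log law: V(z) ∝ ln(z/z₀). With r = V₁/V₂ = 8.15/9.56 = 0.85251,
r · ln(z₂/z₀) = ln(z₁/z₀) ⇒ ln z₀ = (ln z₁ − r·ln z₂)/(1 − r)
ln z₀ = (3.58074 − 0.85251×4.22975) / 0.14749 = -0.1706
z₀ = exp(-0.1706) = 0.8431 m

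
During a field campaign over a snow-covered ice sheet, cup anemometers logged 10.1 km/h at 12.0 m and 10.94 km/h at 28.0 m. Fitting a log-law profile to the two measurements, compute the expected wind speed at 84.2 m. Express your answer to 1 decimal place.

12.0 km/h

Log law: V ∝ ln(z/z₀). From the pair, with r = V₁/V₂ = 0.92322,
ln z₀ = (ln z₁ − r·ln z₂)/(1 − r) = (2.4849 − 0.92322×3.3322)/0.07678 = -7.7028 → z₀ = 0.0004515 m
V₃ = V₁ · ln(z₃/z₀)/ln(z₁/z₀) = 10.1 × 12.1360/10.1877 = 12.0315 km/h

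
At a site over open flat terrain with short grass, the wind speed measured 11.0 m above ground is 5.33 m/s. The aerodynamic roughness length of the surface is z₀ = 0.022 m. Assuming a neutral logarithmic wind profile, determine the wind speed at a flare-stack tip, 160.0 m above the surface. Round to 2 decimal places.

Log law: V(z) ∝ ln(z/z₀), so V₂/V₁ = ln(z₂/z₀) / ln(z₁/z₀).
ln(160.0/0.022) = 8.8919, ln(11.0/0.022) = 6.2146
V₂ = 5.33 × 8.8919/6.2146 = 5.33 × 1.4308 = 7.6262 m/s

7.63 m/s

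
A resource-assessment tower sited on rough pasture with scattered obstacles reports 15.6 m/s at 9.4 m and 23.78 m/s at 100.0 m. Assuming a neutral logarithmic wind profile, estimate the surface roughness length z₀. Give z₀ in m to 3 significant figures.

z₀ ≈ 0.103 m

Log law: V(z) ∝ ln(z/z₀). With r = V₁/V₂ = 15.6/23.78 = 0.65601,
r · ln(z₂/z₀) = ln(z₁/z₀) ⇒ ln z₀ = (ln z₁ − r·ln z₂)/(1 − r)
ln z₀ = (2.24071 − 0.65601×4.60517) / 0.34399 = -2.2685
z₀ = exp(-2.2685) = 0.1035 m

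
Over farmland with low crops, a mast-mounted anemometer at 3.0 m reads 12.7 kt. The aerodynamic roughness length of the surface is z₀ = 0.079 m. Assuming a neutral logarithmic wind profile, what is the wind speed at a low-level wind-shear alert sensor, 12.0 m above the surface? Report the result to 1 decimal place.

Log law: V(z) ∝ ln(z/z₀), so V₂/V₁ = ln(z₂/z₀) / ln(z₁/z₀).
ln(12.0/0.079) = 5.0232, ln(3.0/0.079) = 3.6369
V₂ = 12.7 × 5.0232/3.6369 = 12.7 × 1.3812 = 17.5409 kt

17.5 kt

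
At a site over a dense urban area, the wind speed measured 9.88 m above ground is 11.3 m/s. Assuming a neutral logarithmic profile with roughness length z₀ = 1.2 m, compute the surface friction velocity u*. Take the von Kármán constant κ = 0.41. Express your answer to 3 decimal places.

Log law: V(z) = (u*/κ) · ln(z/z₀) ⇒ u* = κ · V / ln(z/z₀)
u* = 0.41 × 11.3 / ln(9.88/1.2) = 0.41 × 11.3 / 2.1082
   = 4.6330 / 2.1082 = 2.1976 m/s

u* ≈ 2.198 m/s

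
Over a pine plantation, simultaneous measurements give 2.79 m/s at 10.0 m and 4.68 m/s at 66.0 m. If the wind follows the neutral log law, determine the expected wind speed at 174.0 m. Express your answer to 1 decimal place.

5.7 m/s

Log law: V ∝ ln(z/z₀). From the pair, with r = V₁/V₂ = 0.59615,
ln z₀ = (ln z₁ − r·ln z₂)/(1 − r) = (2.3026 − 0.59615×4.1897)/0.40385 = -0.4831 → z₀ = 0.6169 m
V₃ = V₁ · ln(z₃/z₀)/ln(z₁/z₀) = 2.79 × 5.6421/2.7857 = 5.6509 m/s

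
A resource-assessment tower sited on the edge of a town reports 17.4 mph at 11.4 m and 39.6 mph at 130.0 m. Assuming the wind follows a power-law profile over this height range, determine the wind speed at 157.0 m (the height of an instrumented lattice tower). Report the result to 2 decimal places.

42.21 mph

First find α: α = ln(V₂/V₁)/ln(z₂/z₁) = ln(39.6/17.4)/ln(130.0/11.4) = 0.82236/2.43392 = 0.3379
Extrapolate from 130.0 m to 157.0 m: V₃ = 39.6 × (157.0/130.0)^0.3379 = 39.6 × 1.0658 = 42.2072 mph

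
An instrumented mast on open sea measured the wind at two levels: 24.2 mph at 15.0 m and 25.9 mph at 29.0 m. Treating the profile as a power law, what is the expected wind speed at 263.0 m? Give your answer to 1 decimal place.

First find α: α = ln(V₂/V₁)/ln(z₂/z₁) = ln(25.9/24.2)/ln(29.0/15.0) = 0.06789/0.65925 = 0.1030
Extrapolate from 29.0 m to 263.0 m: V₃ = 25.9 × (263.0/29.0)^0.1030 = 25.9 × 1.2549 = 32.5021 mph

32.5 mph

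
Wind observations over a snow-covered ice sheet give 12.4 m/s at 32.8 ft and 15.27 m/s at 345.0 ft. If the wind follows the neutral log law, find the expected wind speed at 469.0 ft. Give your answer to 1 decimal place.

15.6 m/s

Log law: V ∝ ln(z/z₀). From the pair, with r = V₁/V₂ = 0.81205,
ln z₀ = (ln z₁ − r·ln z₂)/(1 − r) = (3.4904 − 0.81205×5.8435)/0.18795 = -6.6763 → z₀ = 0.001260 ft
V₃ = V₁ · ln(z₃/z₀)/ln(z₁/z₀) = 12.4 × 12.8269/10.1668 = 15.6445 m/s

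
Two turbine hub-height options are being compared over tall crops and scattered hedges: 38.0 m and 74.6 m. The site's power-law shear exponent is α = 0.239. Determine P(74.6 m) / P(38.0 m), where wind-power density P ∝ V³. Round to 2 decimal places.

Speed ratio: V_B/V_A = (z_B/z_A)^α = (74.6/38.0)^0.239 = (1.9632)^0.239 = 1.17494
Power-density ratio: P_B/P_A = (V_B/V_A)³ = (1.17494)³ = 1.62199

1.62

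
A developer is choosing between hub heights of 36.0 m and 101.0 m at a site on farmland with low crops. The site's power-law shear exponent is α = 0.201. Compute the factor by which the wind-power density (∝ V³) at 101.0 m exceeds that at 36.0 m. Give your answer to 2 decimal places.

1.86

Speed ratio: V_B/V_A = (z_B/z_A)^α = (101.0/36.0)^0.201 = (2.8056)^0.201 = 1.23042
Power-density ratio: P_B/P_A = (V_B/V_A)³ = (1.23042)³ = 1.86275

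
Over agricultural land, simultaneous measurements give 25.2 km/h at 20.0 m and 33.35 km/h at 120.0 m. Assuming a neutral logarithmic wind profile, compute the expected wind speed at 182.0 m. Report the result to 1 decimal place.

35.2 km/h

Log law: V ∝ ln(z/z₀). From the pair, with r = V₁/V₂ = 0.75562,
ln z₀ = (ln z₁ − r·ln z₂)/(1 − r) = (2.9957 − 0.75562×4.7875)/0.24438 = -2.5444 → z₀ = 0.07852 m
V₃ = V₁ · ln(z₃/z₀)/ln(z₁/z₀) = 25.2 × 7.7484/5.5402 = 35.2446 km/h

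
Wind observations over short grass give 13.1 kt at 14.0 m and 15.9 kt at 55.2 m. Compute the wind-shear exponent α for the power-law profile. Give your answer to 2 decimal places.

α ≈ 0.14

Power law: V₂/V₁ = (z₂/z₁)^α ⇒ α = ln(V₂/V₁) / ln(z₂/z₁)
α = ln(15.9/13.1) / ln(55.2/14.0) = ln(1.2137) / ln(3.9429)
  = 0.19371 / 1.37191 = 0.14120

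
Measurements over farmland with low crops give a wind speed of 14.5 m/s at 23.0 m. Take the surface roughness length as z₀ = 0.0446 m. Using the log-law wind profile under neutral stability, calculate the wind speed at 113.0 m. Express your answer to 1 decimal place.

18.2 m/s

Log law: V(z) ∝ ln(z/z₀), so V₂/V₁ = ln(z₂/z₀) / ln(z₁/z₀).
ln(113.0/0.0446) = 7.8374, ln(23.0/0.0446) = 6.2455
V₂ = 14.5 × 7.8374/6.2455 = 14.5 × 1.2549 = 18.1958 m/s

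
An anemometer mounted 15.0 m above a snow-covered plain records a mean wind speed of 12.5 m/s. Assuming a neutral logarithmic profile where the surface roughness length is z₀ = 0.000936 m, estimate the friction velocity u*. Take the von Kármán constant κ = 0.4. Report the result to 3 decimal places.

u* ≈ 0.516 m/s

Log law: V(z) = (u*/κ) · ln(z/z₀) ⇒ u* = κ · V / ln(z/z₀)
u* = 0.4 × 12.5 / ln(15.0/0.000936) = 0.4 × 12.5 / 9.6819
   = 5.0000 / 9.6819 = 0.5164 m/s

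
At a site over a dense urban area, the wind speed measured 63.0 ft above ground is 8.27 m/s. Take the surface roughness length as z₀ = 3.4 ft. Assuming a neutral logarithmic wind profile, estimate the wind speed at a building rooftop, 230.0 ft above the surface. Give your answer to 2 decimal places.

Log law: V(z) ∝ ln(z/z₀), so V₂/V₁ = ln(z₂/z₀) / ln(z₁/z₀).
ln(230.0/3.4) = 4.2143, ln(63.0/3.4) = 2.9194
V₂ = 8.27 × 4.2143/2.9194 = 8.27 × 1.4436 = 11.9383 m/s

11.94 m/s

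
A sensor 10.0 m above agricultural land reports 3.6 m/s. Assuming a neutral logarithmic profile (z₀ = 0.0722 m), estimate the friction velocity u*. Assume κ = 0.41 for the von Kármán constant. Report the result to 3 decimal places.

u* ≈ 0.299 m/s

Log law: V(z) = (u*/κ) · ln(z/z₀) ⇒ u* = κ · V / ln(z/z₀)
u* = 0.41 × 3.6 / ln(10.0/0.0722) = 0.41 × 3.6 / 4.9309
   = 1.4760 / 4.9309 = 0.2993 m/s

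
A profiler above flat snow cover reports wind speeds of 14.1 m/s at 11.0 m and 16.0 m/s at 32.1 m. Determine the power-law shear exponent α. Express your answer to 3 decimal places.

α ≈ 0.118

Power law: V₂/V₁ = (z₂/z₁)^α ⇒ α = ln(V₂/V₁) / ln(z₂/z₁)
α = ln(16.0/14.1) / ln(32.1/11.0) = ln(1.1348) / ln(2.9182)
  = 0.12641 / 1.07096 = 0.11804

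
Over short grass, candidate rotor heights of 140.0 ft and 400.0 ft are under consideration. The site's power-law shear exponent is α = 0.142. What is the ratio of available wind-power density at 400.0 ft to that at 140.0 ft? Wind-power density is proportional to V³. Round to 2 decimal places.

Speed ratio: V_B/V_A = (z_B/z_A)^α = (400.0/140.0)^0.142 = (2.8571)^0.142 = 1.16076
Power-density ratio: P_B/P_A = (V_B/V_A)³ = (1.16076)³ = 1.56396

1.56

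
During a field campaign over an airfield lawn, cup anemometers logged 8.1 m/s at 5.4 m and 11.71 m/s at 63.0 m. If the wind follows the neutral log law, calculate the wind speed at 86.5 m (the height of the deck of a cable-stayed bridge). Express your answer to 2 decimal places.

12.18 m/s

Log law: V ∝ ln(z/z₀). From the pair, with r = V₁/V₂ = 0.69172,
ln z₀ = (ln z₁ − r·ln z₂)/(1 − r) = (1.6864 − 0.69172×4.1431)/0.30828 = -3.8259 → z₀ = 0.02180 m
V₃ = V₁ · ln(z₃/z₀)/ln(z₁/z₀) = 8.1 × 8.2861/5.5123 = 12.1758 m/s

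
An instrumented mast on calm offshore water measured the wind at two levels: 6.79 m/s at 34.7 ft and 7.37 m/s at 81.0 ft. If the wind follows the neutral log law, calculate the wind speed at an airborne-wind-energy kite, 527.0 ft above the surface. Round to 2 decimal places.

Log law: V ∝ ln(z/z₀). From the pair, with r = V₁/V₂ = 0.92130,
ln z₀ = (ln z₁ − r·ln z₂)/(1 − r) = (3.5467 − 0.92130×4.3944)/0.07870 = -6.3773 → z₀ = 0.001700 ft
V₃ = V₁ · ln(z₃/z₀)/ln(z₁/z₀) = 6.79 × 12.6445/9.9240 = 8.6513 m/s

8.65 m/s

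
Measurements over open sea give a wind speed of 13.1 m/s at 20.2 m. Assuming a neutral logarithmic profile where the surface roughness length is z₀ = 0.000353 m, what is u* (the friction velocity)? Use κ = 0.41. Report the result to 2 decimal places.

u* ≈ 0.49 m/s

Log law: V(z) = (u*/κ) · ln(z/z₀) ⇒ u* = κ · V / ln(z/z₀)
u* = 0.41 × 13.1 / ln(20.2/0.000353) = 0.41 × 13.1 / 10.9547
   = 5.3710 / 10.9547 = 0.4903 m/s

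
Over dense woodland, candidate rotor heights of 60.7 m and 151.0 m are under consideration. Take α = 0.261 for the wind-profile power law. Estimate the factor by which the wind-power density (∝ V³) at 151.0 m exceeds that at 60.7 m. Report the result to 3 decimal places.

Speed ratio: V_B/V_A = (z_B/z_A)^α = (151.0/60.7)^0.261 = (2.4876)^0.261 = 1.26853
Power-density ratio: P_B/P_A = (V_B/V_A)³ = (1.26853)³ = 2.04128

2.041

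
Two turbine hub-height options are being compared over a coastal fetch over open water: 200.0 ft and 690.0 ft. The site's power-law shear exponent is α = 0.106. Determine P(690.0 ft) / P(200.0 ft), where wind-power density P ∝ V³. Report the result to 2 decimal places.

1.48

Speed ratio: V_B/V_A = (z_B/z_A)^α = (690.0/200.0)^0.106 = (3.4500)^0.106 = 1.14027
Power-density ratio: P_B/P_A = (V_B/V_A)³ = (1.14027)³ = 1.48261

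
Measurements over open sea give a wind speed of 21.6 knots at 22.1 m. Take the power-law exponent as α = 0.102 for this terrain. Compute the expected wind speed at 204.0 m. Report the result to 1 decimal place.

27.1 knots

Power-law profile: V₂ = V₁ · (z₂/z₁)^α
V₂ = 21.6 × (204.0/22.1)^0.102 = 21.6 × (9.2308)^0.102
    = 21.6 × 1.2545 = 27.0962 knots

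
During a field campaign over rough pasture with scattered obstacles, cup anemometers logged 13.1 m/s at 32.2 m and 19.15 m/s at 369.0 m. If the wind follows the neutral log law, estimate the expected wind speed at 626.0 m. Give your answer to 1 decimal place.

20.5 m/s

Log law: V ∝ ln(z/z₀). From the pair, with r = V₁/V₂ = 0.68407,
ln z₀ = (ln z₁ − r·ln z₂)/(1 − r) = (3.4720 − 0.68407×5.9108)/0.31593 = -1.8088 → z₀ = 0.1638 m
V₃ = V₁ · ln(z₃/z₀)/ln(z₁/z₀) = 13.1 × 8.2482/5.2808 = 20.4612 m/s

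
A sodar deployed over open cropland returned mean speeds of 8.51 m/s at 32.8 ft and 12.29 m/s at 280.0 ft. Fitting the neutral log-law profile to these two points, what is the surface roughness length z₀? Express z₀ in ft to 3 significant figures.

z₀ ≈ 0.263 ft

Log law: V(z) ∝ ln(z/z₀). With r = V₁/V₂ = 8.51/12.29 = 0.69243,
r · ln(z₂/z₀) = ln(z₁/z₀) ⇒ ln z₀ = (ln z₁ − r·ln z₂)/(1 − r)
ln z₀ = (3.49043 − 0.69243×5.63479) / 0.30757 = -1.3372
z₀ = exp(-1.3372) = 0.2626 ft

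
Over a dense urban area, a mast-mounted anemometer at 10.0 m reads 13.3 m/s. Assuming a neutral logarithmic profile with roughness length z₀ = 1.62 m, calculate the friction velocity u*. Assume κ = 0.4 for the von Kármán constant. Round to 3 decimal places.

Log law: V(z) = (u*/κ) · ln(z/z₀) ⇒ u* = κ · V / ln(z/z₀)
u* = 0.4 × 13.3 / ln(10.0/1.62) = 0.4 × 13.3 / 1.8202
   = 5.3200 / 1.8202 = 2.9228 m/s

u* ≈ 2.923 m/s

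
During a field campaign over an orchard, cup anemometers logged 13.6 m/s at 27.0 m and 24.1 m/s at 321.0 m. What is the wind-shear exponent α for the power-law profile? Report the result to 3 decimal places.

Power law: V₂/V₁ = (z₂/z₁)^α ⇒ α = ln(V₂/V₁) / ln(z₂/z₁)
α = ln(24.1/13.6) / ln(321.0/27.0) = ln(1.7721) / ln(11.8889)
  = 0.57214 / 2.47560 = 0.23111

α ≈ 0.231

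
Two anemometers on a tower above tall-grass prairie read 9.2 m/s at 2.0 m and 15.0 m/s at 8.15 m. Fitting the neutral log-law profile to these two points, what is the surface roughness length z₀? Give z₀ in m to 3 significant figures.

z₀ ≈ 0.215 m

Log law: V(z) ∝ ln(z/z₀). With r = V₁/V₂ = 9.2/15.0 = 0.61333,
r · ln(z₂/z₀) = ln(z₁/z₀) ⇒ ln z₀ = (ln z₁ − r·ln z₂)/(1 − r)
ln z₀ = (0.69315 − 0.61333×2.09802) / 0.38667 = -1.5353
z₀ = exp(-1.5353) = 0.2154 m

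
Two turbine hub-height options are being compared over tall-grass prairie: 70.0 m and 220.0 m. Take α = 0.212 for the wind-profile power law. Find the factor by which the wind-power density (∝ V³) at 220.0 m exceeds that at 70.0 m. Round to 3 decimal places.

2.072

Speed ratio: V_B/V_A = (z_B/z_A)^α = (220.0/70.0)^0.212 = (3.1429)^0.212 = 1.27477
Power-density ratio: P_B/P_A = (V_B/V_A)³ = (1.27477)³ = 2.07156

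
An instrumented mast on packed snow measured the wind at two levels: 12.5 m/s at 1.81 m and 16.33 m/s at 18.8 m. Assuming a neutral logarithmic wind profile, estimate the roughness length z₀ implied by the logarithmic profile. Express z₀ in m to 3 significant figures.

Log law: V(z) ∝ ln(z/z₀). With r = V₁/V₂ = 12.5/16.33 = 0.76546,
r · ln(z₂/z₀) = ln(z₁/z₀) ⇒ ln z₀ = (ln z₁ − r·ln z₂)/(1 − r)
ln z₀ = (0.59333 − 0.76546×2.93386) / 0.23454 = -7.0455
z₀ = exp(-7.0455) = 0.0008713 m

z₀ ≈ 0.000871 m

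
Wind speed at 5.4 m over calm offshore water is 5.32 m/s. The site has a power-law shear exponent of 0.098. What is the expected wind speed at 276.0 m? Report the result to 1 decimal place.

7.8 m/s

Power-law profile: V₂ = V₁ · (z₂/z₁)^α
V₂ = 5.32 × (276.0/5.4)^0.098 = 5.32 × (51.1111)^0.098
    = 5.32 × 1.4704 = 7.8225 m/s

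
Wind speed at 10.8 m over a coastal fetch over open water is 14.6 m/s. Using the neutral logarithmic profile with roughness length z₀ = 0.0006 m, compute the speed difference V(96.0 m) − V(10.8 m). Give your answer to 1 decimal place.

3.3 m/s

Log law: V₂ = V₁ · ln(z₂/z₀)/ln(z₁/z₀) = 14.6 × 11.9829/9.7981 = 17.8555 m/s
ΔV = 17.8555 − 14.6 = 3.2555 m/s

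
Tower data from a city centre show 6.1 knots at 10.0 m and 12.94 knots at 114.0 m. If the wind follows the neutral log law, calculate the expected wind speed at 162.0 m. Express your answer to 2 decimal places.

13.93 knots

Log law: V ∝ ln(z/z₀). From the pair, with r = V₁/V₂ = 0.47141,
ln z₀ = (ln z₁ − r·ln z₂)/(1 − r) = (2.3026 − 0.47141×4.7362)/0.52859 = 0.1323 → z₀ = 1.141 m
V₃ = V₁ · ln(z₃/z₀)/ln(z₁/z₀) = 6.1 × 4.9553/2.1703 = 13.9277 knots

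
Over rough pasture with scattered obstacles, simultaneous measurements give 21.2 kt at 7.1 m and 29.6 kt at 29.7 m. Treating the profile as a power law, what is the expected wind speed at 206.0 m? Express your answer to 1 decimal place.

46.5 kt

First find α: α = ln(V₂/V₁)/ln(z₂/z₁) = ln(29.6/21.2)/ln(29.7/7.1) = 0.33377/1.43105 = 0.2332
Extrapolate from 29.7 m to 206.0 m: V₃ = 29.6 × (206.0/29.7)^0.2332 = 29.6 × 1.5710 = 46.5017 kt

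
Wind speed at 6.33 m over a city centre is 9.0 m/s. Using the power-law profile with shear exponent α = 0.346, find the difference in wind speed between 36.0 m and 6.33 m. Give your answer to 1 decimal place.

7.4 m/s

Power law: V₂ = V₁ · (z₂/z₁)^α = 9.0 × (5.6872)^0.346 = 16.4224 m/s
ΔV = 16.4224 − 9.0 = 7.4224 m/s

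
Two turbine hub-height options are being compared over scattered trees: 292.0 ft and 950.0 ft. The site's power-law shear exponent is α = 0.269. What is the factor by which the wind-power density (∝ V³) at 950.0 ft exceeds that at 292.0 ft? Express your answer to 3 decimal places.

2.591

Speed ratio: V_B/V_A = (z_B/z_A)^α = (950.0/292.0)^0.269 = (3.2534)^0.269 = 1.37347
Power-density ratio: P_B/P_A = (V_B/V_A)³ = (1.37347)³ = 2.59095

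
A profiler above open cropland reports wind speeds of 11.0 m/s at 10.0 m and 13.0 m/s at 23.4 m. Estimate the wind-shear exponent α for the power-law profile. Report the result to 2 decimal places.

α ≈ 0.20

Power law: V₂/V₁ = (z₂/z₁)^α ⇒ α = ln(V₂/V₁) / ln(z₂/z₁)
α = ln(13.0/11.0) / ln(23.4/10.0) = ln(1.1818) / ln(2.3400)
  = 0.16705 / 0.85015 = 0.19650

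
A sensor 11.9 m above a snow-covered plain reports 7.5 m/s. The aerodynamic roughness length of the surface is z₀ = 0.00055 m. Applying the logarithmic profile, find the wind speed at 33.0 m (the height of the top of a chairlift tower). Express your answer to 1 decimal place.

Log law: V(z) ∝ ln(z/z₀), so V₂/V₁ = ln(z₂/z₀) / ln(z₁/z₀).
ln(33.0/0.00055) = 11.0021, ln(11.9/0.00055) = 9.9821
V₂ = 7.5 × 11.0021/9.9821 = 7.5 × 1.1022 = 8.2663 m/s

8.3 m/s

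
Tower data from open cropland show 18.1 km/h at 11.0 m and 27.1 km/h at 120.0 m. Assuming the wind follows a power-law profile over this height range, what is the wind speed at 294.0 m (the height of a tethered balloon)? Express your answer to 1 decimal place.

31.5 km/h

First find α: α = ln(V₂/V₁)/ln(z₂/z₁) = ln(27.1/18.1)/ln(120.0/11.0) = 0.40362/2.38960 = 0.1689
Extrapolate from 120.0 m to 294.0 m: V₃ = 27.1 × (294.0/120.0)^0.1689 = 27.1 × 1.1634 = 31.5284 km/h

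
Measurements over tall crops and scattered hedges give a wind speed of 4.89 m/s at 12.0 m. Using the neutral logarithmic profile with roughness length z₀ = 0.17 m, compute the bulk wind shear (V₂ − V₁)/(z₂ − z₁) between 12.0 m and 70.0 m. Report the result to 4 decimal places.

Log law: V₂ = V₁ · ln(z₂/z₀)/ln(z₁/z₀) = 4.89 × 6.0205/4.2569 = 6.9159 m/s
ΔV/Δz = (6.9159 − 4.89)/(70.0 − 12.0) = 2.0259/58.0000 = 0.03493 m/s/m

0.0349 m/s/m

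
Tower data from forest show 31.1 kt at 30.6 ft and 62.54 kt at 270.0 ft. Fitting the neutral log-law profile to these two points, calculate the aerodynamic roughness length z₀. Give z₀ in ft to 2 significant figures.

z₀ ≈ 3.6 ft

Log law: V(z) ∝ ln(z/z₀). With r = V₁/V₂ = 31.1/62.54 = 0.49728,
r · ln(z₂/z₀) = ln(z₁/z₀) ⇒ ln z₀ = (ln z₁ − r·ln z₂)/(1 − r)
ln z₀ = (3.42100 − 0.49728×5.59842) / 0.50272 = 1.2671
z₀ = exp(1.2671) = 3.551 ft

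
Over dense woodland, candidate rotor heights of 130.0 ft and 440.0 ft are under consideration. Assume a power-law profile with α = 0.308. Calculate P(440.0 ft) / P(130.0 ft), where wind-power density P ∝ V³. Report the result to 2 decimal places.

3.09

Speed ratio: V_B/V_A = (z_B/z_A)^α = (440.0/130.0)^0.308 = (3.3846)^0.308 = 1.45576
Power-density ratio: P_B/P_A = (V_B/V_A)³ = (1.45576)³ = 3.08508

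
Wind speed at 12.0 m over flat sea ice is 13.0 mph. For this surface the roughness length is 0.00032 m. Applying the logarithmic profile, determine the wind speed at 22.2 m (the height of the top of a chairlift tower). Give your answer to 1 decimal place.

13.8 mph

Log law: V(z) ∝ ln(z/z₀), so V₂/V₁ = ln(z₂/z₀) / ln(z₁/z₀).
ln(22.2/0.00032) = 11.1473, ln(12.0/0.00032) = 10.5321
V₂ = 13.0 × 11.1473/10.5321 = 13.0 × 1.0584 = 13.7593 mph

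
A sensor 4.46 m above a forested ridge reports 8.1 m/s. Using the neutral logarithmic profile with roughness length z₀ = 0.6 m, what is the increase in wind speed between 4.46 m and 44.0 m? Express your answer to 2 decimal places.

9.24 m/s

Log law: V₂ = V₁ · ln(z₂/z₀)/ln(z₁/z₀) = 8.1 × 4.2950/2.0060 = 17.3430 m/s
ΔV = 17.3430 − 8.1 = 9.2430 m/s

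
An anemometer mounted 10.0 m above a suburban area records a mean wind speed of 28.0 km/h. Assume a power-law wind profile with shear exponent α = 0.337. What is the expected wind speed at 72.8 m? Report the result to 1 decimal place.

Power-law profile: V₂ = V₁ · (z₂/z₁)^α
V₂ = 28.0 × (72.8/10.0)^0.337 = 28.0 × (7.2800)^0.337
    = 28.0 × 1.9523 = 54.6634 km/h

54.7 km/h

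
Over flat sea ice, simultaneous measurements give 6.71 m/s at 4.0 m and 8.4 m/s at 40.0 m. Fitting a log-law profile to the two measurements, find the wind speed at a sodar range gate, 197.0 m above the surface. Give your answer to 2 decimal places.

9.57 m/s

Log law: V ∝ ln(z/z₀). From the pair, with r = V₁/V₂ = 0.79881,
ln z₀ = (ln z₁ − r·ln z₂)/(1 − r) = (1.3863 − 0.79881×3.6889)/0.20119 = -7.7559 → z₀ = 0.0004282 m
V₃ = V₁ · ln(z₃/z₀)/ln(z₁/z₀) = 6.71 × 13.0391/9.1422 = 9.5702 m/s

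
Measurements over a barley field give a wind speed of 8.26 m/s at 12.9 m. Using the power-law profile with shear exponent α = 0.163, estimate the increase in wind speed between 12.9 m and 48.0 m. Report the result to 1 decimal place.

2.0 m/s

Power law: V₂ = V₁ · (z₂/z₁)^α = 8.26 × (3.7209)^0.163 = 10.2328 m/s
ΔV = 10.2328 − 8.26 = 1.9728 m/s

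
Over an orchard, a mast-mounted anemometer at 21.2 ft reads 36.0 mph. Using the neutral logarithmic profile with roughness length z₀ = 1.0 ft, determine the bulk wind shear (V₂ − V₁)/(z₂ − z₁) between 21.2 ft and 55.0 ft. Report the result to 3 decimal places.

0.332 mph/ft

Log law: V₂ = V₁ · ln(z₂/z₀)/ln(z₁/z₀) = 36.0 × 4.0073/3.0540 = 47.2377 mph
ΔV/Δz = (47.2377 − 36.0)/(55.0 − 21.2) = 11.2377/33.8000 = 0.33248 mph/ft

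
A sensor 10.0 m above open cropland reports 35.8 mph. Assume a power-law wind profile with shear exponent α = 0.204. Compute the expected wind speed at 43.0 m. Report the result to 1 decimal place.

Power-law profile: V₂ = V₁ · (z₂/z₁)^α
V₂ = 35.8 × (43.0/10.0)^0.204 = 35.8 × (4.3000)^0.204
    = 35.8 × 1.3466 = 48.2071 mph

48.2 mph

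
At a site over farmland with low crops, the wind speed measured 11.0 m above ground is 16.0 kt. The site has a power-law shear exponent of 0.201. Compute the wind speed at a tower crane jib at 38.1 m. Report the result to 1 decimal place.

20.5 kt

Power-law profile: V₂ = V₁ · (z₂/z₁)^α
V₂ = 16.0 × (38.1/11.0)^0.201 = 16.0 × (3.4636)^0.201
    = 16.0 × 1.2836 = 20.5384 kt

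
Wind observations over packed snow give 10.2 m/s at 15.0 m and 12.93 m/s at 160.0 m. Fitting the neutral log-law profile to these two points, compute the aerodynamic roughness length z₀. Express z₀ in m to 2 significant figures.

Log law: V(z) ∝ ln(z/z₀). With r = V₁/V₂ = 10.2/12.93 = 0.78886,
r · ln(z₂/z₀) = ln(z₁/z₀) ⇒ ln z₀ = (ln z₁ − r·ln z₂)/(1 − r)
ln z₀ = (2.70805 − 0.78886×5.07517) / 0.21114 = -6.1361
z₀ = exp(-6.1361) = 0.002163 m

z₀ ≈ 0.0022 m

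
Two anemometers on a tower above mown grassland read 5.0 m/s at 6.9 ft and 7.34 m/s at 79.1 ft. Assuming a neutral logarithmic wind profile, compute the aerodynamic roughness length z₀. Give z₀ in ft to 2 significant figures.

z₀ ≈ 0.038 ft

Log law: V(z) ∝ ln(z/z₀). With r = V₁/V₂ = 5.0/7.34 = 0.68120,
r · ln(z₂/z₀) = ln(z₁/z₀) ⇒ ln z₀ = (ln z₁ − r·ln z₂)/(1 − r)
ln z₀ = (1.93152 − 0.68120×4.37071) / 0.31880 = -3.2804
z₀ = exp(-3.2804) = 0.03761 ft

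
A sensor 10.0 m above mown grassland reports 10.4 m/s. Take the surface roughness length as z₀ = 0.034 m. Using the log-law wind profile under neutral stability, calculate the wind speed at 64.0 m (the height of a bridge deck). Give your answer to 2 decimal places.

Log law: V(z) ∝ ln(z/z₀), so V₂/V₁ = ln(z₂/z₀) / ln(z₁/z₀).
ln(64.0/0.034) = 7.5403, ln(10.0/0.034) = 5.6840
V₂ = 10.4 × 7.5403/5.6840 = 10.4 × 1.3266 = 13.7965 m/s

13.80 m/s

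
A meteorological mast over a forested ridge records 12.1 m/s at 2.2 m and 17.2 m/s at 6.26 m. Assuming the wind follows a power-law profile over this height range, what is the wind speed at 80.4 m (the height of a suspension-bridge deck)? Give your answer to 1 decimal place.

First find α: α = ln(V₂/V₁)/ln(z₂/z₁) = ln(17.2/12.1)/ln(6.26/2.2) = 0.35170/1.04572 = 0.3363
Extrapolate from 6.26 m to 80.4 m: V₃ = 17.2 × (80.4/6.26)^0.3363 = 17.2 × 2.3598 = 40.5889 m/s

40.6 m/s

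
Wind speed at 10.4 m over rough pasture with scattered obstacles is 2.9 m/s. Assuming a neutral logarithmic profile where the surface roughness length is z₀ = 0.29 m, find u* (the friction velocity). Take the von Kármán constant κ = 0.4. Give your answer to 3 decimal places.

u* ≈ 0.324 m/s

Log law: V(z) = (u*/κ) · ln(z/z₀) ⇒ u* = κ · V / ln(z/z₀)
u* = 0.4 × 2.9 / ln(10.4/0.29) = 0.4 × 2.9 / 3.5797
   = 1.1600 / 3.5797 = 0.3241 m/s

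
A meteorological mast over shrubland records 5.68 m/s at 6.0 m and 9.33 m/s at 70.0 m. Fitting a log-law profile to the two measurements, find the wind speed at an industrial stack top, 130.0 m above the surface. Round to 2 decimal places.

Log law: V ∝ ln(z/z₀). From the pair, with r = V₁/V₂ = 0.60879,
ln z₀ = (ln z₁ − r·ln z₂)/(1 − r) = (1.7918 − 0.60879×4.2485)/0.39121 = -2.0313 → z₀ = 0.1312 m
V₃ = V₁ · ln(z₃/z₀)/ln(z₁/z₀) = 5.68 × 6.8989/3.8231 = 10.2497 m/s

10.25 m/s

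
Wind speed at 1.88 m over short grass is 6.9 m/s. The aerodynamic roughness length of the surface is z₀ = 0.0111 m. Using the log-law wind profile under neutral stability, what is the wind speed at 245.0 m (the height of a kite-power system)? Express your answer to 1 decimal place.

Log law: V(z) ∝ ln(z/z₀), so V₂/V₁ = ln(z₂/z₀) / ln(z₁/z₀).
ln(245.0/0.0111) = 10.0021, ln(1.88/0.0111) = 5.1321
V₂ = 6.9 × 10.0021/5.1321 = 6.9 × 1.9489 = 13.4476 m/s

13.4 m/s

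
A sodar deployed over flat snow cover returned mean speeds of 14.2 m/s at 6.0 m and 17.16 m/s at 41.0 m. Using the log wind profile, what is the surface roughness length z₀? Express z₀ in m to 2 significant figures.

Log law: V(z) ∝ ln(z/z₀). With r = V₁/V₂ = 14.2/17.16 = 0.82751,
r · ln(z₂/z₀) = ln(z₁/z₀) ⇒ ln z₀ = (ln z₁ − r·ln z₂)/(1 − r)
ln z₀ = (1.79176 − 0.82751×3.71357) / 0.17249 = -7.4277
z₀ = exp(-7.4277) = 0.0005945 m

z₀ ≈ 0.00059 m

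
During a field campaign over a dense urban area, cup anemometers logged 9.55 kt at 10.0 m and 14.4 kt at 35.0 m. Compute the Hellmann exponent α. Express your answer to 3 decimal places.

α ≈ 0.328

Power law: V₂/V₁ = (z₂/z₁)^α ⇒ α = ln(V₂/V₁) / ln(z₂/z₁)
α = ln(14.4/9.55) / ln(35.0/10.0) = ln(1.5079) / ln(3.5000)
  = 0.41069 / 1.25276 = 0.32783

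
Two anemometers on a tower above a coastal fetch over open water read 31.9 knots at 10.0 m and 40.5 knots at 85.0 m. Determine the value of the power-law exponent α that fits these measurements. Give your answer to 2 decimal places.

α ≈ 0.11

Power law: V₂/V₁ = (z₂/z₁)^α ⇒ α = ln(V₂/V₁) / ln(z₂/z₁)
α = ln(40.5/31.9) / ln(85.0/10.0) = ln(1.2696) / ln(8.5000)
  = 0.23870 / 2.14007 = 0.11154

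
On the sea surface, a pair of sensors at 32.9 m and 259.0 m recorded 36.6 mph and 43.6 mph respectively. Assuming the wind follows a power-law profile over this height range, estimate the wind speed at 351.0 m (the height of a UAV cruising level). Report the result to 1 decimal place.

First find α: α = ln(V₂/V₁)/ln(z₂/z₁) = ln(43.6/36.6)/ln(259.0/32.9) = 0.17501/2.06336 = 0.0848
Extrapolate from 259.0 m to 351.0 m: V₃ = 43.6 × (351.0/259.0)^0.0848 = 43.6 × 1.0261 = 44.7387 mph

44.7 mph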